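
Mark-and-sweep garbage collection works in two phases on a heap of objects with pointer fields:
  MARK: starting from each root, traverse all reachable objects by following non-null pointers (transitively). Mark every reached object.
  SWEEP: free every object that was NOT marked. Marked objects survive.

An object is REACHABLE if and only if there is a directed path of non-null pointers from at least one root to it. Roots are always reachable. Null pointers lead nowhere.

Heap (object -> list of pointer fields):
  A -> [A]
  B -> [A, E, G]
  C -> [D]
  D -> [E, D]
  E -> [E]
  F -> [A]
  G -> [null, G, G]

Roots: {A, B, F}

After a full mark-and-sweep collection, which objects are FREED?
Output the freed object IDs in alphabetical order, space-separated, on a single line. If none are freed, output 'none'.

Roots: A B F
Mark A: refs=A, marked=A
Mark B: refs=A E G, marked=A B
Mark F: refs=A, marked=A B F
Mark E: refs=E, marked=A B E F
Mark G: refs=null G G, marked=A B E F G
Unmarked (collected): C D

Answer: C D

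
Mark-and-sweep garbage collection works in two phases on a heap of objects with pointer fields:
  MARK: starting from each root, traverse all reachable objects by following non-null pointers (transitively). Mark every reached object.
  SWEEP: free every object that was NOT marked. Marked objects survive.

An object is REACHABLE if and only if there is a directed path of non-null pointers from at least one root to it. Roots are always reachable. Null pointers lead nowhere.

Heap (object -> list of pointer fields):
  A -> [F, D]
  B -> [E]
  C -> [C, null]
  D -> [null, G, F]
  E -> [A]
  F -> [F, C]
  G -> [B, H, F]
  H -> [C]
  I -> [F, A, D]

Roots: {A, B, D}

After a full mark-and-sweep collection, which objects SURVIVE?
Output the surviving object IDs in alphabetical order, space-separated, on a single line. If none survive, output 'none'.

Roots: A B D
Mark A: refs=F D, marked=A
Mark B: refs=E, marked=A B
Mark D: refs=null G F, marked=A B D
Mark F: refs=F C, marked=A B D F
Mark E: refs=A, marked=A B D E F
Mark G: refs=B H F, marked=A B D E F G
Mark C: refs=C null, marked=A B C D E F G
Mark H: refs=C, marked=A B C D E F G H
Unmarked (collected): I

Answer: A B C D E F G H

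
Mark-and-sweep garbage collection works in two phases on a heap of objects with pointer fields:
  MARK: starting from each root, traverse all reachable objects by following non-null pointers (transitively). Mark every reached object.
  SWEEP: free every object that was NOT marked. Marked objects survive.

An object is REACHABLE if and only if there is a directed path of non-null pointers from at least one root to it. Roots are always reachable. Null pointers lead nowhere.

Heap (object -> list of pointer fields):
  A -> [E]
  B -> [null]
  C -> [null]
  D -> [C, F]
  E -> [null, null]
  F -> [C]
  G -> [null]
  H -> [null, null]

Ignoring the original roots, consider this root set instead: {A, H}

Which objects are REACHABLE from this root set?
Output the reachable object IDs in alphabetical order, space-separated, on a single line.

Roots: A H
Mark A: refs=E, marked=A
Mark H: refs=null null, marked=A H
Mark E: refs=null null, marked=A E H
Unmarked (collected): B C D F G

Answer: A E H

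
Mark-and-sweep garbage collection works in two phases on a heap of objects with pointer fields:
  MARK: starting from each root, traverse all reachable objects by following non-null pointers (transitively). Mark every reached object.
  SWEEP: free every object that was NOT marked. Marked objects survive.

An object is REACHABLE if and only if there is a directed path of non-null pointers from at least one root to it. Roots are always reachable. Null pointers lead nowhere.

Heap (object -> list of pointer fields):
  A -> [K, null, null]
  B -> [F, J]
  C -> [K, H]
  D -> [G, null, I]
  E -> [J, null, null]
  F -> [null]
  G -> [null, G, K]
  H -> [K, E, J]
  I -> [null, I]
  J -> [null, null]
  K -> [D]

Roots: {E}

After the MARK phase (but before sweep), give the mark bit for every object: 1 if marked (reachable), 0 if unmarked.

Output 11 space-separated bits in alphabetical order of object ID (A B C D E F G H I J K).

Roots: E
Mark E: refs=J null null, marked=E
Mark J: refs=null null, marked=E J
Unmarked (collected): A B C D F G H I K

Answer: 0 0 0 0 1 0 0 0 0 1 0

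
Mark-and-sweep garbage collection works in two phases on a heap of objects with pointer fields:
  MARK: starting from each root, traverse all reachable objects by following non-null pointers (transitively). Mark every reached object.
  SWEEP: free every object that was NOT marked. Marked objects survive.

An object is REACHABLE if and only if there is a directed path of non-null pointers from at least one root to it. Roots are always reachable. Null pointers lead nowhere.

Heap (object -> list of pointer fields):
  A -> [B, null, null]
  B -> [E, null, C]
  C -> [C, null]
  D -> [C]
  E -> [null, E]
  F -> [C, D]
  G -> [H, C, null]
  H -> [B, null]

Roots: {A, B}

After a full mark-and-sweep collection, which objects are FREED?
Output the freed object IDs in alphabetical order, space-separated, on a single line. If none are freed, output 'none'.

Roots: A B
Mark A: refs=B null null, marked=A
Mark B: refs=E null C, marked=A B
Mark E: refs=null E, marked=A B E
Mark C: refs=C null, marked=A B C E
Unmarked (collected): D F G H

Answer: D F G H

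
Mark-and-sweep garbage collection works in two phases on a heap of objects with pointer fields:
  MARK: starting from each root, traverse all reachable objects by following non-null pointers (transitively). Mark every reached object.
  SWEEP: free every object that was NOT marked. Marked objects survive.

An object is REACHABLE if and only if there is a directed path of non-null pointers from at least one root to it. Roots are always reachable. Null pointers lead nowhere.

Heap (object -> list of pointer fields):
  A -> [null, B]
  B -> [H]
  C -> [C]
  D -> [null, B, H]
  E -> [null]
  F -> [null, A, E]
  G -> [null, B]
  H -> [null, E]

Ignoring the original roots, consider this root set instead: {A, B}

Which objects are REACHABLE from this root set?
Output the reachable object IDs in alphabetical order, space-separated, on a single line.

Answer: A B E H

Derivation:
Roots: A B
Mark A: refs=null B, marked=A
Mark B: refs=H, marked=A B
Mark H: refs=null E, marked=A B H
Mark E: refs=null, marked=A B E H
Unmarked (collected): C D F G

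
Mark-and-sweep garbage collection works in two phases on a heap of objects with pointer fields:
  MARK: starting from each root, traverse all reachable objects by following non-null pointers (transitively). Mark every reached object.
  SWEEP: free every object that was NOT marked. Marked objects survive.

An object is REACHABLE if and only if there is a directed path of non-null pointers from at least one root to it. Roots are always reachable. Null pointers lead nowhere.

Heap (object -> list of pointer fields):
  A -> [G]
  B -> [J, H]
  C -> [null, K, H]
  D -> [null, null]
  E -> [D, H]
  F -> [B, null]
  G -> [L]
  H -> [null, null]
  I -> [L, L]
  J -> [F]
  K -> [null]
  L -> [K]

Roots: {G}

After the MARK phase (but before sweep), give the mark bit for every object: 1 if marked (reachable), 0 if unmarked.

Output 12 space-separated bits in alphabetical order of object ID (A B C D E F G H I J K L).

Roots: G
Mark G: refs=L, marked=G
Mark L: refs=K, marked=G L
Mark K: refs=null, marked=G K L
Unmarked (collected): A B C D E F H I J

Answer: 0 0 0 0 0 0 1 0 0 0 1 1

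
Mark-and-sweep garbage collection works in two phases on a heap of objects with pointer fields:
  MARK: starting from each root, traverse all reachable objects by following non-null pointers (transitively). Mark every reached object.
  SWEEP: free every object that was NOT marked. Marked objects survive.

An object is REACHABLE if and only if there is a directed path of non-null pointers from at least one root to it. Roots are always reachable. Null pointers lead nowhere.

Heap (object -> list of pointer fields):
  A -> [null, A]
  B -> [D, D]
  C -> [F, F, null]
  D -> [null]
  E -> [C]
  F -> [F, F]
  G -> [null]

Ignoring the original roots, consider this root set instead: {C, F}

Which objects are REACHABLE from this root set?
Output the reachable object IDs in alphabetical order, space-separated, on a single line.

Roots: C F
Mark C: refs=F F null, marked=C
Mark F: refs=F F, marked=C F
Unmarked (collected): A B D E G

Answer: C F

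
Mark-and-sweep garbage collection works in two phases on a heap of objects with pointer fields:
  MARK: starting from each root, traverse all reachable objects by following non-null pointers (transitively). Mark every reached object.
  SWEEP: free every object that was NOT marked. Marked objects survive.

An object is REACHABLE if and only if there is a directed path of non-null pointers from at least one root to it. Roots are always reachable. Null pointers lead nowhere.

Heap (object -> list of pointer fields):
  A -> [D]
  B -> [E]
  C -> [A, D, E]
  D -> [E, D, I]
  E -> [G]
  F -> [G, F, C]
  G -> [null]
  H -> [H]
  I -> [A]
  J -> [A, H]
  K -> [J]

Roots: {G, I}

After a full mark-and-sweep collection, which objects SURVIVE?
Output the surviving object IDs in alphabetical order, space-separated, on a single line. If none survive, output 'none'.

Answer: A D E G I

Derivation:
Roots: G I
Mark G: refs=null, marked=G
Mark I: refs=A, marked=G I
Mark A: refs=D, marked=A G I
Mark D: refs=E D I, marked=A D G I
Mark E: refs=G, marked=A D E G I
Unmarked (collected): B C F H J K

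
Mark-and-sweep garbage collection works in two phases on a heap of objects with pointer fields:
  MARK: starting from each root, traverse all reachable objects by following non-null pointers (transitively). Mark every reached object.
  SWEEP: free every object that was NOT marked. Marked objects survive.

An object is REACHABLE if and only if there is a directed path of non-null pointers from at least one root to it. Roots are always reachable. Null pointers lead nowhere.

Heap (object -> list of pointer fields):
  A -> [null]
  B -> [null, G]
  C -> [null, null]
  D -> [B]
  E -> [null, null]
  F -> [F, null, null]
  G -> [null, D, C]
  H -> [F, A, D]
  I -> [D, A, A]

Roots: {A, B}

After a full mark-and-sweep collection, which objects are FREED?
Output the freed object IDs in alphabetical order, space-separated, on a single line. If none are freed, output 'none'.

Answer: E F H I

Derivation:
Roots: A B
Mark A: refs=null, marked=A
Mark B: refs=null G, marked=A B
Mark G: refs=null D C, marked=A B G
Mark D: refs=B, marked=A B D G
Mark C: refs=null null, marked=A B C D G
Unmarked (collected): E F H I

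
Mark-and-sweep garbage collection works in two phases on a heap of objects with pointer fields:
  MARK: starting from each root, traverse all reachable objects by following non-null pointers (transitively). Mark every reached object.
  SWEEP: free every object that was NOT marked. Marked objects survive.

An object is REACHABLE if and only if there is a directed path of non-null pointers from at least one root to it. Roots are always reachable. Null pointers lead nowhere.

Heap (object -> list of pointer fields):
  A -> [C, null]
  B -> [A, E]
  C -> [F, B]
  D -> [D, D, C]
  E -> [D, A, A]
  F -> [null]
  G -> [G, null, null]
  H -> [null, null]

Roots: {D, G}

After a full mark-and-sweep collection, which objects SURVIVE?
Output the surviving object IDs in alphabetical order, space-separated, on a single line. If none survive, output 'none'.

Roots: D G
Mark D: refs=D D C, marked=D
Mark G: refs=G null null, marked=D G
Mark C: refs=F B, marked=C D G
Mark F: refs=null, marked=C D F G
Mark B: refs=A E, marked=B C D F G
Mark A: refs=C null, marked=A B C D F G
Mark E: refs=D A A, marked=A B C D E F G
Unmarked (collected): H

Answer: A B C D E F G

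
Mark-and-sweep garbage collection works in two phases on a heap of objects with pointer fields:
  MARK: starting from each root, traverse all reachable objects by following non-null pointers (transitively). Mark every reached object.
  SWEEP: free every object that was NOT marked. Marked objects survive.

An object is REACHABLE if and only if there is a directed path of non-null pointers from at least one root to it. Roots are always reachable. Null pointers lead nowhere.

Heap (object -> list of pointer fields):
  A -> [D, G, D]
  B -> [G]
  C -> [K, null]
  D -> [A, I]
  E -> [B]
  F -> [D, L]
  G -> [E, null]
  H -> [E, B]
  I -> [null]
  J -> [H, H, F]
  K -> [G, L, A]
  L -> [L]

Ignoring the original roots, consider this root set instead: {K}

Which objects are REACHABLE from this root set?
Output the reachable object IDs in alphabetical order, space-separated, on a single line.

Answer: A B D E G I K L

Derivation:
Roots: K
Mark K: refs=G L A, marked=K
Mark G: refs=E null, marked=G K
Mark L: refs=L, marked=G K L
Mark A: refs=D G D, marked=A G K L
Mark E: refs=B, marked=A E G K L
Mark D: refs=A I, marked=A D E G K L
Mark B: refs=G, marked=A B D E G K L
Mark I: refs=null, marked=A B D E G I K L
Unmarked (collected): C F H J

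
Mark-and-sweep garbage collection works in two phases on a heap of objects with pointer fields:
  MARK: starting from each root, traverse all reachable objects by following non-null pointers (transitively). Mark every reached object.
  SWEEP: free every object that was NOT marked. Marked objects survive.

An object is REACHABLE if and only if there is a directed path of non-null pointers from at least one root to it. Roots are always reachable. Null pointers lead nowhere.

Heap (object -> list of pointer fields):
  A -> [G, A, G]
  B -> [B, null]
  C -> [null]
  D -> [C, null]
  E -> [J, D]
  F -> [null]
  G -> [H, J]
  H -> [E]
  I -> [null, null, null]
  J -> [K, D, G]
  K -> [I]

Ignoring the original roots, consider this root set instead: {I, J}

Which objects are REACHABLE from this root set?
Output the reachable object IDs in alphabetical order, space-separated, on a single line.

Answer: C D E G H I J K

Derivation:
Roots: I J
Mark I: refs=null null null, marked=I
Mark J: refs=K D G, marked=I J
Mark K: refs=I, marked=I J K
Mark D: refs=C null, marked=D I J K
Mark G: refs=H J, marked=D G I J K
Mark C: refs=null, marked=C D G I J K
Mark H: refs=E, marked=C D G H I J K
Mark E: refs=J D, marked=C D E G H I J K
Unmarked (collected): A B F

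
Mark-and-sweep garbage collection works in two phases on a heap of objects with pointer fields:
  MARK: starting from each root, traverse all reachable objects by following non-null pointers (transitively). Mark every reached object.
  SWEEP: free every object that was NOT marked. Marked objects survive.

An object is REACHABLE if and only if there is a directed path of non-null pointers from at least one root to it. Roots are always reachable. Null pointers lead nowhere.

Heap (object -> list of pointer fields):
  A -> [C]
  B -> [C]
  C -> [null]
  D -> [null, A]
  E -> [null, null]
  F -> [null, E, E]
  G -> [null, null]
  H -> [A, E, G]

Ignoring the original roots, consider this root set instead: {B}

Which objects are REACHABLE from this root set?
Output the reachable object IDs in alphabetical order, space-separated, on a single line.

Answer: B C

Derivation:
Roots: B
Mark B: refs=C, marked=B
Mark C: refs=null, marked=B C
Unmarked (collected): A D E F G H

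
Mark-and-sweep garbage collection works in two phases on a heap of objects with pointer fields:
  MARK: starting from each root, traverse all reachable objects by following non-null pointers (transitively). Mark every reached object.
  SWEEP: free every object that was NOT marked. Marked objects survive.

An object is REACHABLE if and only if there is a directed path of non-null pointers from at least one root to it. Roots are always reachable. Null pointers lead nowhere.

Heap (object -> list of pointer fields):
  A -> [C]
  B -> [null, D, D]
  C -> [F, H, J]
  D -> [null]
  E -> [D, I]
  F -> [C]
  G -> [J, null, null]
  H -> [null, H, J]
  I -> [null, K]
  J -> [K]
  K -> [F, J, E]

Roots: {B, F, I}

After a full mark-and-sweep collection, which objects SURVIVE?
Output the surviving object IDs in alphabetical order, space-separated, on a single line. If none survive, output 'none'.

Roots: B F I
Mark B: refs=null D D, marked=B
Mark F: refs=C, marked=B F
Mark I: refs=null K, marked=B F I
Mark D: refs=null, marked=B D F I
Mark C: refs=F H J, marked=B C D F I
Mark K: refs=F J E, marked=B C D F I K
Mark H: refs=null H J, marked=B C D F H I K
Mark J: refs=K, marked=B C D F H I J K
Mark E: refs=D I, marked=B C D E F H I J K
Unmarked (collected): A G

Answer: B C D E F H I J K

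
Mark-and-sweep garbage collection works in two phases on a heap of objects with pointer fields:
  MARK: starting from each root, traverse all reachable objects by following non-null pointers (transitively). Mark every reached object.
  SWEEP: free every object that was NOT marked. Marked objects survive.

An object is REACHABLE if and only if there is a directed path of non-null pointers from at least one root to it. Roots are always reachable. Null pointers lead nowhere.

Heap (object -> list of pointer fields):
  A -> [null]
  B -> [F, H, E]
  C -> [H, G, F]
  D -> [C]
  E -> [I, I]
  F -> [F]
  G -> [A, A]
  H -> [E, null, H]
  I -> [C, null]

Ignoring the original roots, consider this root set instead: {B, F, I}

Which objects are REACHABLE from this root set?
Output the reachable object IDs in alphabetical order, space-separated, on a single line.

Answer: A B C E F G H I

Derivation:
Roots: B F I
Mark B: refs=F H E, marked=B
Mark F: refs=F, marked=B F
Mark I: refs=C null, marked=B F I
Mark H: refs=E null H, marked=B F H I
Mark E: refs=I I, marked=B E F H I
Mark C: refs=H G F, marked=B C E F H I
Mark G: refs=A A, marked=B C E F G H I
Mark A: refs=null, marked=A B C E F G H I
Unmarked (collected): D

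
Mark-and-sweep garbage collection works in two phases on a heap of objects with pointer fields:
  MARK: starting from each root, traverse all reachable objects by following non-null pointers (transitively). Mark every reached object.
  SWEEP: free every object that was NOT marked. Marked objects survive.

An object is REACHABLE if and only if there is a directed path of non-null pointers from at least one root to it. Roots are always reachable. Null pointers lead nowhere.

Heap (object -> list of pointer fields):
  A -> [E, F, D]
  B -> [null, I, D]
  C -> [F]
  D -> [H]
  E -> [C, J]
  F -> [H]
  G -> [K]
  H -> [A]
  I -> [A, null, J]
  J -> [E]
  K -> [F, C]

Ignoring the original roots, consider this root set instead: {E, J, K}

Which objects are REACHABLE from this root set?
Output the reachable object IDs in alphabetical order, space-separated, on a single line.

Answer: A C D E F H J K

Derivation:
Roots: E J K
Mark E: refs=C J, marked=E
Mark J: refs=E, marked=E J
Mark K: refs=F C, marked=E J K
Mark C: refs=F, marked=C E J K
Mark F: refs=H, marked=C E F J K
Mark H: refs=A, marked=C E F H J K
Mark A: refs=E F D, marked=A C E F H J K
Mark D: refs=H, marked=A C D E F H J K
Unmarked (collected): B G I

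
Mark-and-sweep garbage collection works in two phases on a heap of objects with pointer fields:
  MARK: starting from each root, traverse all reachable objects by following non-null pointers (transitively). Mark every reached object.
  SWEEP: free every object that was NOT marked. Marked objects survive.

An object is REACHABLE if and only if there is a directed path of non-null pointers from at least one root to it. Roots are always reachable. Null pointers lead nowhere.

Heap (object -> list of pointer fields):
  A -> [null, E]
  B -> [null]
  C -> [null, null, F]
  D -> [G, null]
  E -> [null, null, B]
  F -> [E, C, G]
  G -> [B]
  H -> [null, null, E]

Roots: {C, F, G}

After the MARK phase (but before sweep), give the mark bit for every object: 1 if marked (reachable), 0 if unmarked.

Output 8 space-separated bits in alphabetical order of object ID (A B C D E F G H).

Answer: 0 1 1 0 1 1 1 0

Derivation:
Roots: C F G
Mark C: refs=null null F, marked=C
Mark F: refs=E C G, marked=C F
Mark G: refs=B, marked=C F G
Mark E: refs=null null B, marked=C E F G
Mark B: refs=null, marked=B C E F G
Unmarked (collected): A D H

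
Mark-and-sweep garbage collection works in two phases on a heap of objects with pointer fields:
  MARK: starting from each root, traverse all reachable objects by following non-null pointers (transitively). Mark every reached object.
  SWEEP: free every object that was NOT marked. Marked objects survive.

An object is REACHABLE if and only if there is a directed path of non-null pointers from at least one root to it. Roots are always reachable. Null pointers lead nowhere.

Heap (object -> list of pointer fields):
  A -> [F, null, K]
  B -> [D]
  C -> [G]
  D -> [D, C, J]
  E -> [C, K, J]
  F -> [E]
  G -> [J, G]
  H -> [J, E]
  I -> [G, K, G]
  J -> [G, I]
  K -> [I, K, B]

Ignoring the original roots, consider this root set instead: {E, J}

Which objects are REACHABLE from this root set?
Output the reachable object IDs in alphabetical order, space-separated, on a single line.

Answer: B C D E G I J K

Derivation:
Roots: E J
Mark E: refs=C K J, marked=E
Mark J: refs=G I, marked=E J
Mark C: refs=G, marked=C E J
Mark K: refs=I K B, marked=C E J K
Mark G: refs=J G, marked=C E G J K
Mark I: refs=G K G, marked=C E G I J K
Mark B: refs=D, marked=B C E G I J K
Mark D: refs=D C J, marked=B C D E G I J K
Unmarked (collected): A F H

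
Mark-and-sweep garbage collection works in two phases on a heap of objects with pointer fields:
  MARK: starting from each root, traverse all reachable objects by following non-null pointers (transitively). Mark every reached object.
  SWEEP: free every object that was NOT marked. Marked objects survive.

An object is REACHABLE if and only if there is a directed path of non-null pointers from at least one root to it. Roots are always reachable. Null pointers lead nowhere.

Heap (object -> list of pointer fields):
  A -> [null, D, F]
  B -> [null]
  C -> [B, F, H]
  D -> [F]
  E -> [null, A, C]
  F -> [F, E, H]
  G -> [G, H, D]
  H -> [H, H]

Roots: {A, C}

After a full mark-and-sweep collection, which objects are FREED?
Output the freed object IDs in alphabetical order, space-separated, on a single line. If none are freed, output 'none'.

Roots: A C
Mark A: refs=null D F, marked=A
Mark C: refs=B F H, marked=A C
Mark D: refs=F, marked=A C D
Mark F: refs=F E H, marked=A C D F
Mark B: refs=null, marked=A B C D F
Mark H: refs=H H, marked=A B C D F H
Mark E: refs=null A C, marked=A B C D E F H
Unmarked (collected): G

Answer: G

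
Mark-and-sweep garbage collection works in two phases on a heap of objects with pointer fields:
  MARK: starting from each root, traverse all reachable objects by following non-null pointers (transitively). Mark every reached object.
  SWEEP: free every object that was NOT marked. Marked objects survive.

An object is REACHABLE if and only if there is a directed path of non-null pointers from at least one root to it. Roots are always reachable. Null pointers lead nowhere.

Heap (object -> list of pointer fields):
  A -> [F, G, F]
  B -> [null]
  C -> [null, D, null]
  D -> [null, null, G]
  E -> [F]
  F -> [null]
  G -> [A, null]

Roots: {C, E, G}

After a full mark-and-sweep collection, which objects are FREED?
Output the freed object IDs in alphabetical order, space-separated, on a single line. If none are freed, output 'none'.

Roots: C E G
Mark C: refs=null D null, marked=C
Mark E: refs=F, marked=C E
Mark G: refs=A null, marked=C E G
Mark D: refs=null null G, marked=C D E G
Mark F: refs=null, marked=C D E F G
Mark A: refs=F G F, marked=A C D E F G
Unmarked (collected): B

Answer: B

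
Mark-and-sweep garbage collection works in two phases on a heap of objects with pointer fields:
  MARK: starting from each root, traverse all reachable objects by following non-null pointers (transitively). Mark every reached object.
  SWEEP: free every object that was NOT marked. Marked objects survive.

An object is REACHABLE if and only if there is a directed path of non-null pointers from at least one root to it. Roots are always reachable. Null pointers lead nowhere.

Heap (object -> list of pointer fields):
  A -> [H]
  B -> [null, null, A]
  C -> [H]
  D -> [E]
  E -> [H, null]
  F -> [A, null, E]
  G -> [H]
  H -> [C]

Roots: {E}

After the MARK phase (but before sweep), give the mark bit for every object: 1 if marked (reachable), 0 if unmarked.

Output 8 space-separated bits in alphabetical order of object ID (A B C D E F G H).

Answer: 0 0 1 0 1 0 0 1

Derivation:
Roots: E
Mark E: refs=H null, marked=E
Mark H: refs=C, marked=E H
Mark C: refs=H, marked=C E H
Unmarked (collected): A B D F G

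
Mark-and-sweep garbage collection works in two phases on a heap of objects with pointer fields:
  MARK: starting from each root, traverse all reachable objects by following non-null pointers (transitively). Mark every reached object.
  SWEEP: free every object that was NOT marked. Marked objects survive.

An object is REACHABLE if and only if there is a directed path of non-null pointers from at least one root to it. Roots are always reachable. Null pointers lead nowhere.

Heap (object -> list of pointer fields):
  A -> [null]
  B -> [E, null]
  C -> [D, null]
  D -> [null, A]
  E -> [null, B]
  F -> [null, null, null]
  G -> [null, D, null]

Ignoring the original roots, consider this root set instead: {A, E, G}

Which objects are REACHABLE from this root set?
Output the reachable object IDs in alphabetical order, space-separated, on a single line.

Answer: A B D E G

Derivation:
Roots: A E G
Mark A: refs=null, marked=A
Mark E: refs=null B, marked=A E
Mark G: refs=null D null, marked=A E G
Mark B: refs=E null, marked=A B E G
Mark D: refs=null A, marked=A B D E G
Unmarked (collected): C F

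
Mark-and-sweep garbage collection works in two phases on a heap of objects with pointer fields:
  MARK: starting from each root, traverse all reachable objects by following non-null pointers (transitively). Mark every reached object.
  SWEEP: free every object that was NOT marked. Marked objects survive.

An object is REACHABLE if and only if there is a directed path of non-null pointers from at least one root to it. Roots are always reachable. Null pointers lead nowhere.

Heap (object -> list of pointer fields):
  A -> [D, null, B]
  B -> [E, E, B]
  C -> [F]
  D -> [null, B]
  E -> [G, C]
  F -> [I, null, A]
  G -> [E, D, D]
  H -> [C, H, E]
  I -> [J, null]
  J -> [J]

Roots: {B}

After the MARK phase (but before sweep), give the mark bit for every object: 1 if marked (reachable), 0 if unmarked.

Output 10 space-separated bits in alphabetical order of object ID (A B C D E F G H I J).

Roots: B
Mark B: refs=E E B, marked=B
Mark E: refs=G C, marked=B E
Mark G: refs=E D D, marked=B E G
Mark C: refs=F, marked=B C E G
Mark D: refs=null B, marked=B C D E G
Mark F: refs=I null A, marked=B C D E F G
Mark I: refs=J null, marked=B C D E F G I
Mark A: refs=D null B, marked=A B C D E F G I
Mark J: refs=J, marked=A B C D E F G I J
Unmarked (collected): H

Answer: 1 1 1 1 1 1 1 0 1 1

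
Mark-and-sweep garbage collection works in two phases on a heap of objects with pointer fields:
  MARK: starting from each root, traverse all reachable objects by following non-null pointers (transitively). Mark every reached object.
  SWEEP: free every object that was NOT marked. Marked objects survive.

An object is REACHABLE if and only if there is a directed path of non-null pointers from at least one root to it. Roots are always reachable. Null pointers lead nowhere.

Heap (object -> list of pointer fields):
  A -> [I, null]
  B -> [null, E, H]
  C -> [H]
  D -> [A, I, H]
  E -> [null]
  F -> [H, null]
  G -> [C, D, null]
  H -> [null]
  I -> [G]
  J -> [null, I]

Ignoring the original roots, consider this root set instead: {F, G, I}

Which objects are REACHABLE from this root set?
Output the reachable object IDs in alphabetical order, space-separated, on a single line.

Answer: A C D F G H I

Derivation:
Roots: F G I
Mark F: refs=H null, marked=F
Mark G: refs=C D null, marked=F G
Mark I: refs=G, marked=F G I
Mark H: refs=null, marked=F G H I
Mark C: refs=H, marked=C F G H I
Mark D: refs=A I H, marked=C D F G H I
Mark A: refs=I null, marked=A C D F G H I
Unmarked (collected): B E J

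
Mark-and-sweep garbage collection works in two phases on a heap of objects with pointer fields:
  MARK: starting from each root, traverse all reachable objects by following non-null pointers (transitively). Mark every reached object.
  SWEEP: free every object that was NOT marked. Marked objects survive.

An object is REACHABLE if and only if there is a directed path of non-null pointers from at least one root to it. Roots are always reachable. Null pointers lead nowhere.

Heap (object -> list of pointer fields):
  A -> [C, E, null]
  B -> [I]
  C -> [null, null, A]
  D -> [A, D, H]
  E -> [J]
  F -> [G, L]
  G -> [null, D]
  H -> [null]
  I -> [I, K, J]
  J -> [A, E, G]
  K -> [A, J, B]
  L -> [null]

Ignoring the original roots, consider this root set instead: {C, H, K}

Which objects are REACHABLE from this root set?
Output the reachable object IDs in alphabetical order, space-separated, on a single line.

Roots: C H K
Mark C: refs=null null A, marked=C
Mark H: refs=null, marked=C H
Mark K: refs=A J B, marked=C H K
Mark A: refs=C E null, marked=A C H K
Mark J: refs=A E G, marked=A C H J K
Mark B: refs=I, marked=A B C H J K
Mark E: refs=J, marked=A B C E H J K
Mark G: refs=null D, marked=A B C E G H J K
Mark I: refs=I K J, marked=A B C E G H I J K
Mark D: refs=A D H, marked=A B C D E G H I J K
Unmarked (collected): F L

Answer: A B C D E G H I J K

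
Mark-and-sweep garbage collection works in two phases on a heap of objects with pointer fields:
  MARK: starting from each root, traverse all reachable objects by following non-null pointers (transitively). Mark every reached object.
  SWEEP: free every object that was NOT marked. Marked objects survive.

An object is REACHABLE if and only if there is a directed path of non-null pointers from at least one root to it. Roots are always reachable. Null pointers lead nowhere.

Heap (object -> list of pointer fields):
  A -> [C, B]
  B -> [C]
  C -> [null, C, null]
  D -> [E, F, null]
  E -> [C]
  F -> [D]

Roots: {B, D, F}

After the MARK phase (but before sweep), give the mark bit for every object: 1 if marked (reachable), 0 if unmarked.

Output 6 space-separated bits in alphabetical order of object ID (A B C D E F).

Roots: B D F
Mark B: refs=C, marked=B
Mark D: refs=E F null, marked=B D
Mark F: refs=D, marked=B D F
Mark C: refs=null C null, marked=B C D F
Mark E: refs=C, marked=B C D E F
Unmarked (collected): A

Answer: 0 1 1 1 1 1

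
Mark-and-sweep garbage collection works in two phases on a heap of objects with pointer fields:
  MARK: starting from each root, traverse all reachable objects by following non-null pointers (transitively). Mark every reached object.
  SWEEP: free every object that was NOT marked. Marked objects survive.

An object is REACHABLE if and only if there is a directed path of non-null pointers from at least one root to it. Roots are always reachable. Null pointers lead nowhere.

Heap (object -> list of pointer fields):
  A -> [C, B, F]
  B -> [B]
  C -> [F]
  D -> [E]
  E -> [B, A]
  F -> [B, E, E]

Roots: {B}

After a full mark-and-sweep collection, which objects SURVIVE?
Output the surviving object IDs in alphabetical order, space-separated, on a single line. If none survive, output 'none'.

Answer: B

Derivation:
Roots: B
Mark B: refs=B, marked=B
Unmarked (collected): A C D E F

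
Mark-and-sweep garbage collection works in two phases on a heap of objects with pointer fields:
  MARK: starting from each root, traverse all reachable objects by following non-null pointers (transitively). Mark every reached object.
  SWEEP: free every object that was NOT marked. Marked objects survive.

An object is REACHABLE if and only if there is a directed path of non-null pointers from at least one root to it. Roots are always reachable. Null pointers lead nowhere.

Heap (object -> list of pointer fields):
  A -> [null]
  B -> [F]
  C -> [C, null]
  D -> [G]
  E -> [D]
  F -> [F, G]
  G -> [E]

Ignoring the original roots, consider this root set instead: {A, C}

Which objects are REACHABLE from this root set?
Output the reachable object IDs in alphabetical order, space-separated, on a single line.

Roots: A C
Mark A: refs=null, marked=A
Mark C: refs=C null, marked=A C
Unmarked (collected): B D E F G

Answer: A C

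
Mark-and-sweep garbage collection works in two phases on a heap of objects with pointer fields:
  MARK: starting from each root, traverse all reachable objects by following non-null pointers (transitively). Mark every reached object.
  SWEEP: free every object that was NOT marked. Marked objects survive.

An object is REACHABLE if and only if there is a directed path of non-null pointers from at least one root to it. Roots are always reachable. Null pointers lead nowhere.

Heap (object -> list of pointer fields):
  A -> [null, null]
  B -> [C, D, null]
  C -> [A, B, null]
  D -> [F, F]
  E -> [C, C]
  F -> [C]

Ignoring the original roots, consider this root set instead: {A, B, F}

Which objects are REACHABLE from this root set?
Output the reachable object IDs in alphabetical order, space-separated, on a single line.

Roots: A B F
Mark A: refs=null null, marked=A
Mark B: refs=C D null, marked=A B
Mark F: refs=C, marked=A B F
Mark C: refs=A B null, marked=A B C F
Mark D: refs=F F, marked=A B C D F
Unmarked (collected): E

Answer: A B C D F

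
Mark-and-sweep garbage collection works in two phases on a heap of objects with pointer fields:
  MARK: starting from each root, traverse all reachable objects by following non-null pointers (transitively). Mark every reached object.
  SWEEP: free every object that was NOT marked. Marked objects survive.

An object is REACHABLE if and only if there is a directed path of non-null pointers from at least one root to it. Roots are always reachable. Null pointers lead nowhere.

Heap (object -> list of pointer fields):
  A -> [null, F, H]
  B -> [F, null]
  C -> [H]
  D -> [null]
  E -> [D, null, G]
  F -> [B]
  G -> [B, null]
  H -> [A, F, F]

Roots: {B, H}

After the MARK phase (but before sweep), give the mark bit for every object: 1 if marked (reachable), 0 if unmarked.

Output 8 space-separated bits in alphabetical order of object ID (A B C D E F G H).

Answer: 1 1 0 0 0 1 0 1

Derivation:
Roots: B H
Mark B: refs=F null, marked=B
Mark H: refs=A F F, marked=B H
Mark F: refs=B, marked=B F H
Mark A: refs=null F H, marked=A B F H
Unmarked (collected): C D E G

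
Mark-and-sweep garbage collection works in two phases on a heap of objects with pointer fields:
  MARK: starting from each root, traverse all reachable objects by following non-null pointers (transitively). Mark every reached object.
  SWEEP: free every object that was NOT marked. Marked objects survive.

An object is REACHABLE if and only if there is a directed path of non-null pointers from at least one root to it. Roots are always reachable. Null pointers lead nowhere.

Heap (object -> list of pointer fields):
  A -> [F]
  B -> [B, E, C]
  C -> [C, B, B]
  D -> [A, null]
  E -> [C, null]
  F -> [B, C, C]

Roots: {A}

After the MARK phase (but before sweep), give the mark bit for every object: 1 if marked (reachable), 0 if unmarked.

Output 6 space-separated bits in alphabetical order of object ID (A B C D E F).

Answer: 1 1 1 0 1 1

Derivation:
Roots: A
Mark A: refs=F, marked=A
Mark F: refs=B C C, marked=A F
Mark B: refs=B E C, marked=A B F
Mark C: refs=C B B, marked=A B C F
Mark E: refs=C null, marked=A B C E F
Unmarked (collected): D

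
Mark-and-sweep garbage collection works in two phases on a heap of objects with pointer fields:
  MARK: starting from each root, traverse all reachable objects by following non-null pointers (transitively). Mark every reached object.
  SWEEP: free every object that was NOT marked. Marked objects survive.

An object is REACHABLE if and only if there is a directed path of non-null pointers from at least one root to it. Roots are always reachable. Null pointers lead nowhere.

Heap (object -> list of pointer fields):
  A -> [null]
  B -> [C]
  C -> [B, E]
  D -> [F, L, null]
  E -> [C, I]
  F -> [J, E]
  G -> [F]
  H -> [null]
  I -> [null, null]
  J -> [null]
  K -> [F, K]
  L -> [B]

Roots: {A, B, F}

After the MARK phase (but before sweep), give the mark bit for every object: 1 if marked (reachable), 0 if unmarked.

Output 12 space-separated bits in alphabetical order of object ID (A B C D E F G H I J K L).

Roots: A B F
Mark A: refs=null, marked=A
Mark B: refs=C, marked=A B
Mark F: refs=J E, marked=A B F
Mark C: refs=B E, marked=A B C F
Mark J: refs=null, marked=A B C F J
Mark E: refs=C I, marked=A B C E F J
Mark I: refs=null null, marked=A B C E F I J
Unmarked (collected): D G H K L

Answer: 1 1 1 0 1 1 0 0 1 1 0 0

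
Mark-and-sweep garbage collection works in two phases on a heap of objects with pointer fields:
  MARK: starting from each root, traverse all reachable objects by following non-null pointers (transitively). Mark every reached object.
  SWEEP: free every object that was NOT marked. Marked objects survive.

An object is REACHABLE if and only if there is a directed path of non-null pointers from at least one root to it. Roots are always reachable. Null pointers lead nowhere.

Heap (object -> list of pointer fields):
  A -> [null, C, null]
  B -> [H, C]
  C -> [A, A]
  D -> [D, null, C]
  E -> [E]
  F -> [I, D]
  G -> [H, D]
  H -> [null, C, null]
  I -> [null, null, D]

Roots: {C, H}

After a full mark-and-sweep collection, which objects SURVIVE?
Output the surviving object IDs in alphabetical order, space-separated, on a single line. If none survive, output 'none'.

Answer: A C H

Derivation:
Roots: C H
Mark C: refs=A A, marked=C
Mark H: refs=null C null, marked=C H
Mark A: refs=null C null, marked=A C H
Unmarked (collected): B D E F G I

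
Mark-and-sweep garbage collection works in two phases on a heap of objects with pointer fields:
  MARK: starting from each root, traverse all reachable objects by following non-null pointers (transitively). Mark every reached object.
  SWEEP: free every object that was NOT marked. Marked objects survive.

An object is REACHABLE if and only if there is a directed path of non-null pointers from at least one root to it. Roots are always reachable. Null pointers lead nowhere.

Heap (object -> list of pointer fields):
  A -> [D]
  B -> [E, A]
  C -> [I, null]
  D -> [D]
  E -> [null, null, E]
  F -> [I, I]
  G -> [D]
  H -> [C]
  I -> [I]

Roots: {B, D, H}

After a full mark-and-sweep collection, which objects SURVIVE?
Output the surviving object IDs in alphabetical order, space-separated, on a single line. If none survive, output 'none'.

Answer: A B C D E H I

Derivation:
Roots: B D H
Mark B: refs=E A, marked=B
Mark D: refs=D, marked=B D
Mark H: refs=C, marked=B D H
Mark E: refs=null null E, marked=B D E H
Mark A: refs=D, marked=A B D E H
Mark C: refs=I null, marked=A B C D E H
Mark I: refs=I, marked=A B C D E H I
Unmarked (collected): F G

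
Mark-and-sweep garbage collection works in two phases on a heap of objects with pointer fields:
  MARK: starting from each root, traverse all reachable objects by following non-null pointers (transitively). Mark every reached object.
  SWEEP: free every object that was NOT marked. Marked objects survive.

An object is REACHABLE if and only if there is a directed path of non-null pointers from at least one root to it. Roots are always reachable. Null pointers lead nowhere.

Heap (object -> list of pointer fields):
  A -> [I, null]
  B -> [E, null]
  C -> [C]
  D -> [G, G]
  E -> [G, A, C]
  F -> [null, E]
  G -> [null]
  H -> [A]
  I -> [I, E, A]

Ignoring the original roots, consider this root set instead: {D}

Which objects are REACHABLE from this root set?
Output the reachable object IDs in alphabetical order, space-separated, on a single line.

Roots: D
Mark D: refs=G G, marked=D
Mark G: refs=null, marked=D G
Unmarked (collected): A B C E F H I

Answer: D G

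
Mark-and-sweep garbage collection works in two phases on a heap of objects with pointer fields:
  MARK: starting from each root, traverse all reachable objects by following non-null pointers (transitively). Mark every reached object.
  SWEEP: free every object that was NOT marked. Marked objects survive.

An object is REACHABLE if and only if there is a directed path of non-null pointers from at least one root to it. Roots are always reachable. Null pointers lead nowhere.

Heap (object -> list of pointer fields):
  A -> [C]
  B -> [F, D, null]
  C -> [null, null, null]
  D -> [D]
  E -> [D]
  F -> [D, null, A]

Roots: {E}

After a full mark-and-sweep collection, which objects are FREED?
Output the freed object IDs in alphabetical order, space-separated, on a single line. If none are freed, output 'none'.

Roots: E
Mark E: refs=D, marked=E
Mark D: refs=D, marked=D E
Unmarked (collected): A B C F

Answer: A B C F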